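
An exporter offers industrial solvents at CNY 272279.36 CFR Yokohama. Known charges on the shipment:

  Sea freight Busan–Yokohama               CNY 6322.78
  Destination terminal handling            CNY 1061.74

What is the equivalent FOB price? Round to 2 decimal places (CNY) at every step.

FOB price: CNY 265956.58

Not relevant to the conversion: destination terminal — on the buyer under both terms; not part of either seller's price.
From CFR to FOB, the seller no longer bears: freight.
FOB price = 272279.36 − 6322.78 = 265956.58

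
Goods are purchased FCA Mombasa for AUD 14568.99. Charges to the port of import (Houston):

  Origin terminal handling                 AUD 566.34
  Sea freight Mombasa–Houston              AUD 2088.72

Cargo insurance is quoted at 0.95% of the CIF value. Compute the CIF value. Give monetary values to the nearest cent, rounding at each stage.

Let C be the CIF value. C = FCA price + pre-shipment costs + freight + 0.95% × C
C − 0.95% × C = 14568.99 + 566.34 + 2088.72
0.9905 × C = 17224.05
C = 17224.05 / 0.9905 = 17389.25
Insurance premium = 0.95% × 17389.25 = 165.20

CIF value: AUD 17389.25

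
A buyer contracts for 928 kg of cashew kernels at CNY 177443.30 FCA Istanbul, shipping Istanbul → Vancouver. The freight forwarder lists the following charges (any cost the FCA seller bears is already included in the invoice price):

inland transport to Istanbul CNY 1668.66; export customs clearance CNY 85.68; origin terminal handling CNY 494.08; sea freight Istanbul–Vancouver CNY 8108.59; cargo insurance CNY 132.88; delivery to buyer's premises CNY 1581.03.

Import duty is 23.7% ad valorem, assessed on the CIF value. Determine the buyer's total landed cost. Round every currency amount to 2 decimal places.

FCA: the seller delivers export-cleared goods to the carrier; the buyer bears costs from that point.
Already in the invoice (seller's account under FCA): inland to port, export clearance — exclude.
CIF value = FCA price + origin terminal + freight + insurance = 177443.30 + 494.08 + 8108.59 + 132.88 = 186178.85
Import duty = 186178.85 × 23.7% = 44124.39
Buyer bears: origin terminal 494.08 + freight 8108.59 + insurance 132.88 + delivery 1581.03 + duty 44124.39 = 54440.97
Landed cost = invoice 177443.30 + 54440.97 = 231884.27

Total landed cost: CNY 231884.27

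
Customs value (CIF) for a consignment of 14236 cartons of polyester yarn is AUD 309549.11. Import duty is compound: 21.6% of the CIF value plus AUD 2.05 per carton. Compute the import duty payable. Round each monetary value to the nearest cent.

Import duty: AUD 96046.41

Ad valorem component: 309549.11 × 21.6% = 66862.61
Specific component: 14236 × 2.05 = 29183.80
Import duty = 66862.61 + 29183.80 = 96046.41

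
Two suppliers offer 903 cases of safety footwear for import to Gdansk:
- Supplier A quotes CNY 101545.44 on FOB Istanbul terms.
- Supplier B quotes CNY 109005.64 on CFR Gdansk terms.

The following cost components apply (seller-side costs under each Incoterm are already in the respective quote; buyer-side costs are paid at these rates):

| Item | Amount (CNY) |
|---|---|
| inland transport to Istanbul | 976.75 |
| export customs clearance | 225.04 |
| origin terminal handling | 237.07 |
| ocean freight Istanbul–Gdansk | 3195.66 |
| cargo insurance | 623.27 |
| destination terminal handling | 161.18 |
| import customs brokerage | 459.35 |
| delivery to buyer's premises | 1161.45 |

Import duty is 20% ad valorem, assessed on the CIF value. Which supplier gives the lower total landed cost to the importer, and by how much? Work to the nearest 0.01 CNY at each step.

Supplier A is cheaper by CNY 5117.45

Supplier A (FOB):
CIF value = FOB price + freight + insurance = 101545.44 + 3195.66 + 623.27 = 105364.37
Import duty = 105364.37 × 20% = 21072.87
Buyer bears (A): 3195.66 + 623.27 + 161.18 + 459.35 + 1161.45 = 5600.91
Landed cost (A) = invoice 101545.44 + 5600.91 + duty 21072.87 = 128219.22
Supplier B (CFR):
CIF value = CFR price + insurance = 109005.64 + 623.27 = 109628.91
Import duty = 109628.91 × 20% = 21925.78
Buyer bears (B): 623.27 + 161.18 + 459.35 + 1161.45 = 2405.25
Landed cost (B) = invoice 109005.64 + 2405.25 + duty 21925.78 = 133336.67
Difference = |128219.22 − 133336.67| = 5117.45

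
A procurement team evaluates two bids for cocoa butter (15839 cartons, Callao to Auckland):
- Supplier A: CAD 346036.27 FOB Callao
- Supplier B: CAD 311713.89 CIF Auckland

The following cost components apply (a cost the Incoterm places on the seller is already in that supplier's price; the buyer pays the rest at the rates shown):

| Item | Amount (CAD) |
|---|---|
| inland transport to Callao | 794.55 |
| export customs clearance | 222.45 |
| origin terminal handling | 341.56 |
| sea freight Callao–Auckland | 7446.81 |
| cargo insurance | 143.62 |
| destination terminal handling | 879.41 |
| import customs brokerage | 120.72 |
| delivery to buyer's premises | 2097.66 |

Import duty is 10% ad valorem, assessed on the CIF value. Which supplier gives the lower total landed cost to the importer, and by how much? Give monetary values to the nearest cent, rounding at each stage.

Supplier A (FOB):
CIF value = FOB price + freight + insurance = 346036.27 + 7446.81 + 143.62 = 353626.70
Import duty = 353626.70 × 10% = 35362.67
Buyer bears (A): 7446.81 + 143.62 + 879.41 + 120.72 + 2097.66 = 10688.22
Landed cost (A) = invoice 346036.27 + 10688.22 + duty 35362.67 = 392087.16
Supplier B (CIF):
The CIF price already equals the CIF value: 311713.89
Import duty = 311713.89 × 10% = 31171.39
Buyer bears (B): 879.41 + 120.72 + 2097.66 = 3097.79
Landed cost (B) = invoice 311713.89 + 3097.79 + duty 31171.39 = 345983.07
Difference = |392087.16 − 345983.07| = 46104.09

Supplier B is cheaper by CAD 46104.09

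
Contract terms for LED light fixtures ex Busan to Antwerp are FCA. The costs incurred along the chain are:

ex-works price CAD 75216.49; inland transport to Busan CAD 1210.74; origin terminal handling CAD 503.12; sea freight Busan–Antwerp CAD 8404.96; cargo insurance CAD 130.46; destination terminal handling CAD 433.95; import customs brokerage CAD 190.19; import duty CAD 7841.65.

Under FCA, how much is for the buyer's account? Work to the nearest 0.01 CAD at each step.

FCA: the seller delivers export-cleared goods to the carrier; the buyer bears costs from that point.
Seller's account: goods 75216.49 + inland to port 1210.74 = 76427.23
Buyer's account: origin terminal 503.12 + freight 8404.96 + insurance 130.46 + destination terminal 433.95 + brokerage 190.19 + duty 7841.65 = 17504.33

Buyer's account: CAD 17504.33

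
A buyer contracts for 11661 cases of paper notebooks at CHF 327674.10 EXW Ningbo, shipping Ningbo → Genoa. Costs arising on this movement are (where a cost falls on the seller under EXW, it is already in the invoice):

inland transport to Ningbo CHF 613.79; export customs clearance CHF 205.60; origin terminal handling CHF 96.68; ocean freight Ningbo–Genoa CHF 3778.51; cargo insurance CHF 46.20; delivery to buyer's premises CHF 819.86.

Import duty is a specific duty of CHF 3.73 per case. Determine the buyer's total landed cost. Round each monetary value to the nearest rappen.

Total landed cost: CHF 376730.27

EXW: the seller makes goods available at their premises; the buyer bears all onward costs.
CIF value = EXW price + inland to port + export clearance + origin terminal + freight + insurance = 327674.10 + 613.79 + 205.60 + 96.68 + 3778.51 + 46.20 = 332414.88
Import duty = 11661 × 3.73 = 43495.53
Buyer bears: inland to port 613.79 + export clearance 205.60 + origin terminal 96.68 + freight 3778.51 + insurance 46.20 + delivery 819.86 + duty 43495.53 = 49056.17
Landed cost = invoice 327674.10 + 49056.17 = 376730.27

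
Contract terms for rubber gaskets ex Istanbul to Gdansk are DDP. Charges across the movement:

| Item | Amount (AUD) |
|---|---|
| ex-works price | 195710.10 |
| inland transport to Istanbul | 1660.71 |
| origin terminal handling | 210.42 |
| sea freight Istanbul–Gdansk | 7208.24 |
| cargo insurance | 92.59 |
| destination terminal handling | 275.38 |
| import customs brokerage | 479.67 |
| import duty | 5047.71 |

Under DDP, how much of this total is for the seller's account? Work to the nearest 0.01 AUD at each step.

Seller's account: AUD 210684.82

DDP: the seller bears all costs including import duty.
Seller's account: goods 195710.10 + inland to port 1660.71 + origin terminal 210.42 + freight 7208.24 + insurance 92.59 + destination terminal 275.38 + brokerage 479.67 + duty 5047.71 = 210684.82
Buyer's account: 0.00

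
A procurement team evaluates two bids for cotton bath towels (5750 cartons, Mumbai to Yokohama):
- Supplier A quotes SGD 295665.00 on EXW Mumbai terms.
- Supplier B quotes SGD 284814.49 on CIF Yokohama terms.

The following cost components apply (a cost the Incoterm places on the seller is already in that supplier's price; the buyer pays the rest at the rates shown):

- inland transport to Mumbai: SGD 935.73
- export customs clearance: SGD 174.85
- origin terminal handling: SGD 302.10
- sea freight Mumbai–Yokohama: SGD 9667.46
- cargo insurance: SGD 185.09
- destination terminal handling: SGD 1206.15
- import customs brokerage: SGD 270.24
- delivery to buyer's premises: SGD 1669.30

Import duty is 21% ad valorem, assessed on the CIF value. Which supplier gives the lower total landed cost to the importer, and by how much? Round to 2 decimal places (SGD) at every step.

Supplier B is cheaper by SGD 26760.05

Supplier A (EXW):
CIF value = EXW price + inland to port + export clearance + origin terminal + freight + insurance = 295665.00 + 935.73 + 174.85 + 302.10 + 9667.46 + 185.09 = 306930.23
Import duty = 306930.23 × 21% = 64455.35
Buyer bears (A): 935.73 + 174.85 + 302.10 + 9667.46 + 185.09 + 1206.15 + 270.24 + 1669.30 = 14410.92
Landed cost (A) = invoice 295665.00 + 14410.92 + duty 64455.35 = 374531.27
Supplier B (CIF):
The CIF price already equals the CIF value: 284814.49
Import duty = 284814.49 × 21% = 59811.04
Buyer bears (B): 1206.15 + 270.24 + 1669.30 = 3145.69
Landed cost (B) = invoice 284814.49 + 3145.69 + duty 59811.04 = 347771.22
Difference = |374531.27 − 347771.22| = 26760.05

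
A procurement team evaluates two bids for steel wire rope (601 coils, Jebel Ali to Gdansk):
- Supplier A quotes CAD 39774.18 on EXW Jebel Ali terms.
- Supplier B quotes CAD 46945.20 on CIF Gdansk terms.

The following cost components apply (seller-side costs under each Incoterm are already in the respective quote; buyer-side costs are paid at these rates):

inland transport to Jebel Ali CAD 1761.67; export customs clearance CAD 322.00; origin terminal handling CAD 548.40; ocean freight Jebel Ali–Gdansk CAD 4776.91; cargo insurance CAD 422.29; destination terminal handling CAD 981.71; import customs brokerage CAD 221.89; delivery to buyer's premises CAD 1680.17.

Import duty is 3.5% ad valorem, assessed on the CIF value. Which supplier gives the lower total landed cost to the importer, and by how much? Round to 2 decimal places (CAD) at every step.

Supplier A (EXW):
CIF value = EXW price + inland to port + export clearance + origin terminal + freight + insurance = 39774.18 + 1761.67 + 322.00 + 548.40 + 4776.91 + 422.29 = 47605.45
Import duty = 47605.45 × 3.5% = 1666.19
Buyer bears (A): 1761.67 + 322.00 + 548.40 + 4776.91 + 422.29 + 981.71 + 221.89 + 1680.17 = 10715.04
Landed cost (A) = invoice 39774.18 + 10715.04 + duty 1666.19 = 52155.41
Supplier B (CIF):
The CIF price already equals the CIF value: 46945.20
Import duty = 46945.20 × 3.5% = 1643.08
Buyer bears (B): 981.71 + 221.89 + 1680.17 = 2883.77
Landed cost (B) = invoice 46945.20 + 2883.77 + duty 1643.08 = 51472.05
Difference = |52155.41 − 51472.05| = 683.36

Supplier B is cheaper by CAD 683.36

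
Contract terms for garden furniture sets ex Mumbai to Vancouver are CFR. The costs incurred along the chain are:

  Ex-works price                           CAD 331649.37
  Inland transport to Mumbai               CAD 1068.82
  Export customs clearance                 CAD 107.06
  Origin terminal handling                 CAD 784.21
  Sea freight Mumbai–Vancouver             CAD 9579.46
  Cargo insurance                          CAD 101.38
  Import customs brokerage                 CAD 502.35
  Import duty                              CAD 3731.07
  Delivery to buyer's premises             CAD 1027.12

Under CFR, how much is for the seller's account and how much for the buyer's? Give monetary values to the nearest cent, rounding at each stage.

CFR: the seller pays costs through ocean freight to the destination port, but not insurance.
Seller's account: goods 331649.37 + inland to port 1068.82 + export clearance 107.06 + origin terminal 784.21 + freight 9579.46 = 343188.92
Buyer's account: insurance 101.38 + brokerage 502.35 + duty 3731.07 + delivery 1027.12 = 5361.92

Seller: CAD 343188.92; buyer: CAD 5361.92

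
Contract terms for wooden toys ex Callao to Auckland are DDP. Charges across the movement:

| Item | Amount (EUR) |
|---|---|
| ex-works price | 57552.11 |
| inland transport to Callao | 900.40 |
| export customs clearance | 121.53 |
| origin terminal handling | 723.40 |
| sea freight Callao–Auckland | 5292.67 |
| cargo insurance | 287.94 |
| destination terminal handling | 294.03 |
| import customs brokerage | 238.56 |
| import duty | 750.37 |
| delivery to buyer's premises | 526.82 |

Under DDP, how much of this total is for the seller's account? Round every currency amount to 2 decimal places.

Seller's account: EUR 66687.83

DDP: the seller bears all costs including import duty.
Seller's account: goods 57552.11 + inland to port 900.40 + export clearance 121.53 + origin terminal 723.40 + freight 5292.67 + insurance 287.94 + destination terminal 294.03 + brokerage 238.56 + duty 750.37 + delivery 526.82 = 66687.83
Buyer's account: 0.00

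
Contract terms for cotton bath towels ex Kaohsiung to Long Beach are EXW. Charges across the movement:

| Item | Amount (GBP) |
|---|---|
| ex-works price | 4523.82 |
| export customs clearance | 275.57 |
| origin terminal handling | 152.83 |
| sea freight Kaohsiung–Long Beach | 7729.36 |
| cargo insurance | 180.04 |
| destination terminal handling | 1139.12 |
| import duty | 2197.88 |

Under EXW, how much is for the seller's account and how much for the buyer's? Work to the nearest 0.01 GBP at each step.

Seller: GBP 4523.82; buyer: GBP 11674.80

EXW: the seller makes goods available at their premises; the buyer bears all onward costs.
Seller's account: goods 4523.82 = 4523.82
Buyer's account: export clearance 275.57 + origin terminal 152.83 + freight 7729.36 + insurance 180.04 + destination terminal 1139.12 + duty 2197.88 = 11674.80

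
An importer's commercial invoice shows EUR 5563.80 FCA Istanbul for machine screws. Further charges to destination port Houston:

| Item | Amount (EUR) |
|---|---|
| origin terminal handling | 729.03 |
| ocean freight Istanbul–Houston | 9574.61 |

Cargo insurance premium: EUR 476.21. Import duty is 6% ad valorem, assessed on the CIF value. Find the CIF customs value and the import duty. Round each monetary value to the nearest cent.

CIF = FCA price + pre-shipment costs + freight + insurance
CIF = 5563.80 + 729.03 + 9574.61 + 476.21 = 16343.65
Import duty = 16343.65 × 6% = 980.62

CIF value: EUR 16343.65; import duty: EUR 980.62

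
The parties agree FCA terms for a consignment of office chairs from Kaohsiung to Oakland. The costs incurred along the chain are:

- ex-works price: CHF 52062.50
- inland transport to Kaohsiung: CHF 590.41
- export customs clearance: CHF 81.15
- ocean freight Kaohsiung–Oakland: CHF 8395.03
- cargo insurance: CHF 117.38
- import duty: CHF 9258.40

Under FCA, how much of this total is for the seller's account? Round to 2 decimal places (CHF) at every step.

FCA: the seller delivers export-cleared goods to the carrier; the buyer bears costs from that point.
Seller's account: goods 52062.50 + inland to port 590.41 + export clearance 81.15 = 52734.06
Buyer's account: freight 8395.03 + insurance 117.38 + duty 9258.40 = 17770.81

Seller's account: CHF 52734.06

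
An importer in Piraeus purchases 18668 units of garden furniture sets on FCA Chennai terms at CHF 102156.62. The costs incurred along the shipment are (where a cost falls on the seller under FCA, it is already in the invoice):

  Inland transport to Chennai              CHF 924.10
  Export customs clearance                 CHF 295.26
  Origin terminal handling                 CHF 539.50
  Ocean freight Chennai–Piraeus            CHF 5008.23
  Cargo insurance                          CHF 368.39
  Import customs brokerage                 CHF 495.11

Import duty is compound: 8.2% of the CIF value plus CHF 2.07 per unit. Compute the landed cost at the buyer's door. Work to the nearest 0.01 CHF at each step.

FCA: the seller delivers export-cleared goods to the carrier; the buyer bears costs from that point.
Already in the invoice (seller's account under FCA): inland to port, export clearance — exclude.
CIF value = FCA price + origin terminal + freight + insurance = 102156.62 + 539.50 + 5008.23 + 368.39 = 108072.74
Ad valorem component: 108072.74 × 8.2% = 8861.96
Specific component: 18668 × 2.07 = 38642.76
Import duty = 8861.96 + 38642.76 = 47504.72
Buyer bears: origin terminal 539.50 + freight 5008.23 + insurance 368.39 + brokerage 495.11 + duty 47504.72 = 53915.95
Landed cost = invoice 102156.62 + 53915.95 = 156072.57

Total landed cost: CHF 156072.57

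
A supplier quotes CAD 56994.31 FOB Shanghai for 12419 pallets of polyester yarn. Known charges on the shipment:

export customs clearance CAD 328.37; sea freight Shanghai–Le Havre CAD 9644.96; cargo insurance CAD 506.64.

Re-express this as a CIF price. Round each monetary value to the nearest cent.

CIF price: CAD 67145.91

Not relevant to the conversion: export clearance — on the seller under both FOB and CIF; already in the FOB price and stays in the CIF price.
From FOB to CIF, the seller additionally bears: freight, insurance.
CIF price = 56994.31 + 9644.96 + 506.64 = 67145.91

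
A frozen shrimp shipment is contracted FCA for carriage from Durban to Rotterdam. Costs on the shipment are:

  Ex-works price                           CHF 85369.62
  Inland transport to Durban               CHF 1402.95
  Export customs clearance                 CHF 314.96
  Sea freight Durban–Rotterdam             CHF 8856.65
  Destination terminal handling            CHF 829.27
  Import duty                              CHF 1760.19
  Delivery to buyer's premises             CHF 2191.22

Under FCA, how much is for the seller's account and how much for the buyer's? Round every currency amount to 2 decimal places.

Seller: CHF 87087.53; buyer: CHF 13637.33

FCA: the seller delivers export-cleared goods to the carrier; the buyer bears costs from that point.
Seller's account: goods 85369.62 + inland to port 1402.95 + export clearance 314.96 = 87087.53
Buyer's account: freight 8856.65 + destination terminal 829.27 + duty 1760.19 + delivery 2191.22 = 13637.33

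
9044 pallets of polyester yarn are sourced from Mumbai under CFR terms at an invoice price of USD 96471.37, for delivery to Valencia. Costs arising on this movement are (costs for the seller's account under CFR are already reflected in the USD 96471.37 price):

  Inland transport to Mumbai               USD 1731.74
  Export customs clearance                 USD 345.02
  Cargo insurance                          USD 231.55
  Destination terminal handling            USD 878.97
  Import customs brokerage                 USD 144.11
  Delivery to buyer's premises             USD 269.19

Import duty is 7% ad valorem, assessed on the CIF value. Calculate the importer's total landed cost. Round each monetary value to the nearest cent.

Total landed cost: USD 104764.39

CFR: the seller pays costs through ocean freight to the destination port, but not insurance.
Already in the invoice (seller's account under CFR): inland to port, export clearance — exclude.
CIF value = CFR price + insurance = 96471.37 + 231.55 = 96702.92
Import duty = 96702.92 × 7% = 6769.20
Buyer bears: insurance 231.55 + destination terminal 878.97 + brokerage 144.11 + delivery 269.19 + duty 6769.20 = 8293.02
Landed cost = invoice 96471.37 + 8293.02 = 104764.39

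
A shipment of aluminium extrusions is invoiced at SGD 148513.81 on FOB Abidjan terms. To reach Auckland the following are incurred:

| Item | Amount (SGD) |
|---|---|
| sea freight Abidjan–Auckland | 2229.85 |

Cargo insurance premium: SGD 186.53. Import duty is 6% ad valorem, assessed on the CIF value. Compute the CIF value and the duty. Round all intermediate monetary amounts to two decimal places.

CIF = FOB price + freight + insurance
CIF = 148513.81 + 2229.85 + 186.53 = 150930.19
Import duty = 150930.19 × 6% = 9055.81

CIF value: SGD 150930.19; import duty: SGD 9055.81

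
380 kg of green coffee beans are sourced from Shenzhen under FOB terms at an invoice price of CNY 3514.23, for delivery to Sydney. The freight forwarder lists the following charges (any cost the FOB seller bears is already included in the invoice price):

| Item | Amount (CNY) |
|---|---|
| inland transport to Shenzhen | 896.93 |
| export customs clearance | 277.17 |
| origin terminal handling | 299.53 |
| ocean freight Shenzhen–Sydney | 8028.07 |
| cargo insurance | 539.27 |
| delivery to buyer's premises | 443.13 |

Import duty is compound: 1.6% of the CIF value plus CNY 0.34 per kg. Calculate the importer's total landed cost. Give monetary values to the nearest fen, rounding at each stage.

Total landed cost: CNY 12847.21

FOB: the seller bears costs until goods are on board at the origin port; the buyer bears freight, insurance and all costs thereafter.
Already in the invoice (seller's account under FOB): inland to port, export clearance, origin terminal — exclude.
CIF value = FOB price + freight + insurance = 3514.23 + 8028.07 + 539.27 = 12081.57
Ad valorem component: 12081.57 × 1.6% = 193.31
Specific component: 380 × 0.34 = 129.20
Import duty = 193.31 + 129.20 = 322.51
Buyer bears: freight 8028.07 + insurance 539.27 + delivery 443.13 + duty 322.51 = 9332.98
Landed cost = invoice 3514.23 + 9332.98 = 12847.21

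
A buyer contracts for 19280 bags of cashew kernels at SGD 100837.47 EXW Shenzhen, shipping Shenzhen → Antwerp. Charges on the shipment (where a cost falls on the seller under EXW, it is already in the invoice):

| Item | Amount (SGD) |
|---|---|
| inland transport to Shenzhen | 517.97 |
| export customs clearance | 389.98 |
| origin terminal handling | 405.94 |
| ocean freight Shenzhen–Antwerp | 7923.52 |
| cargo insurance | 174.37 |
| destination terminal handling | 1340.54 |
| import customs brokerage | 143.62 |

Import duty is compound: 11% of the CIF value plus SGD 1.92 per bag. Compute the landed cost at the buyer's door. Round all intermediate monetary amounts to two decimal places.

Total landed cost: SGD 160878.43

EXW: the seller makes goods available at their premises; the buyer bears all onward costs.
CIF value = EXW price + inland to port + export clearance + origin terminal + freight + insurance = 100837.47 + 517.97 + 389.98 + 405.94 + 7923.52 + 174.37 = 110249.25
Ad valorem component: 110249.25 × 11% = 12127.42
Specific component: 19280 × 1.92 = 37017.60
Import duty = 12127.42 + 37017.60 = 49145.02
Buyer bears: inland to port 517.97 + export clearance 389.98 + origin terminal 405.94 + freight 7923.52 + insurance 174.37 + destination terminal 1340.54 + brokerage 143.62 + duty 49145.02 = 60040.96
Landed cost = invoice 100837.47 + 60040.96 = 160878.43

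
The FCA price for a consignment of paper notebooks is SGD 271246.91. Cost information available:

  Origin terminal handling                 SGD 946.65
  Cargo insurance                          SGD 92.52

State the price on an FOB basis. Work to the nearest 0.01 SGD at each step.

FOB price: SGD 272193.56

Not relevant to the conversion: insurance — on the buyer under both terms; not part of either seller's price.
From FCA to FOB, the seller additionally bears: origin terminal.
FOB price = 271246.91 + 946.65 = 272193.56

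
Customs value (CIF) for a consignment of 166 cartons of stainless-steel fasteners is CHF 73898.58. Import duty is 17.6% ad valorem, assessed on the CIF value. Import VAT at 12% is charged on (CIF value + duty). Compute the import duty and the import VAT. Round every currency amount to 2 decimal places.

Import duty: CHF 13006.15; import VAT: CHF 10428.57

Import duty = 73898.58 × 17.6% = 13006.15
VAT base = CIF + duty = 73898.58 + 13006.15 = 86904.73
Import VAT = 86904.73 × 12% = 10428.57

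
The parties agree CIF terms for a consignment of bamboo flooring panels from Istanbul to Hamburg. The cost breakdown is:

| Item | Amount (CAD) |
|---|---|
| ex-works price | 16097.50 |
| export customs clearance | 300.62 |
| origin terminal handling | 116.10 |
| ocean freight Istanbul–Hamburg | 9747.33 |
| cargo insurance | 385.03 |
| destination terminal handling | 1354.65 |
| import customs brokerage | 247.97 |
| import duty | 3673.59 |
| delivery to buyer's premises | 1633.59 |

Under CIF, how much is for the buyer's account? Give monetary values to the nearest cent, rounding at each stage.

CIF: the seller pays costs through ocean freight and marine insurance to the destination port.
Seller's account: goods 16097.50 + export clearance 300.62 + origin terminal 116.10 + freight 9747.33 + insurance 385.03 = 26646.58
Buyer's account: destination terminal 1354.65 + brokerage 247.97 + duty 3673.59 + delivery 1633.59 = 6909.80

Buyer's account: CAD 6909.80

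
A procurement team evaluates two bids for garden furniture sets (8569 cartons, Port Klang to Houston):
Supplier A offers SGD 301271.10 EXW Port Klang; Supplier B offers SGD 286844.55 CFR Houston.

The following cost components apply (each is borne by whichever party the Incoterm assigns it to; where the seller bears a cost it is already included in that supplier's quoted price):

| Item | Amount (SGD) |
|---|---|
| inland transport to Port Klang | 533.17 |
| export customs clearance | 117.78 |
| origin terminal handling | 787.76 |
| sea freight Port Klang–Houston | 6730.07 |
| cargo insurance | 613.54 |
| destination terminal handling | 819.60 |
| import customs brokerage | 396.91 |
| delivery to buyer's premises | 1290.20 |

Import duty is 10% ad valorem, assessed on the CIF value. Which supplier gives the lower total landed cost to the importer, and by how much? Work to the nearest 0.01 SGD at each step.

Supplier A (EXW):
CIF value = EXW price + inland to port + export clearance + origin terminal + freight + insurance = 301271.10 + 533.17 + 117.78 + 787.76 + 6730.07 + 613.54 = 310053.42
Import duty = 310053.42 × 10% = 31005.34
Buyer bears (A): 533.17 + 117.78 + 787.76 + 6730.07 + 613.54 + 819.60 + 396.91 + 1290.20 = 11289.03
Landed cost (A) = invoice 301271.10 + 11289.03 + duty 31005.34 = 343565.47
Supplier B (CFR):
CIF value = CFR price + insurance = 286844.55 + 613.54 = 287458.09
Import duty = 287458.09 × 10% = 28745.81
Buyer bears (B): 613.54 + 819.60 + 396.91 + 1290.20 = 3120.25
Landed cost (B) = invoice 286844.55 + 3120.25 + duty 28745.81 = 318710.61
Difference = |343565.47 − 318710.61| = 24854.86

Supplier B is cheaper by SGD 24854.86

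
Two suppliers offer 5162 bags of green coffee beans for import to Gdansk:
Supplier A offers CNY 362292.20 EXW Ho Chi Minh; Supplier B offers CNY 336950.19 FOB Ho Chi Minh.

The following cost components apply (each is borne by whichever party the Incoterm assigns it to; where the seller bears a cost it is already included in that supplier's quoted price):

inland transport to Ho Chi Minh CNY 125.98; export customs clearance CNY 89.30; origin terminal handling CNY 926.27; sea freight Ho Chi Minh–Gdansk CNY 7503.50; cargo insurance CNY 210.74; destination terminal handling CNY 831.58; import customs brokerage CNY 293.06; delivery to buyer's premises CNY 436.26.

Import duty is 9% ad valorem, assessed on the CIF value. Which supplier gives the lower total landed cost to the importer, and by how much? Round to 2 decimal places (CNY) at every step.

Supplier B is cheaper by CNY 28867.08

Supplier A (EXW):
CIF value = EXW price + inland to port + export clearance + origin terminal + freight + insurance = 362292.20 + 125.98 + 89.30 + 926.27 + 7503.50 + 210.74 = 371147.99
Import duty = 371147.99 × 9% = 33403.32
Buyer bears (A): 125.98 + 89.30 + 926.27 + 7503.50 + 210.74 + 831.58 + 293.06 + 436.26 = 10416.69
Landed cost (A) = invoice 362292.20 + 10416.69 + duty 33403.32 = 406112.21
Supplier B (FOB):
CIF value = FOB price + freight + insurance = 336950.19 + 7503.50 + 210.74 = 344664.43
Import duty = 344664.43 × 9% = 31019.80
Buyer bears (B): 7503.50 + 210.74 + 831.58 + 293.06 + 436.26 = 9275.14
Landed cost (B) = invoice 336950.19 + 9275.14 + duty 31019.80 = 377245.13
Difference = |406112.21 − 377245.13| = 28867.08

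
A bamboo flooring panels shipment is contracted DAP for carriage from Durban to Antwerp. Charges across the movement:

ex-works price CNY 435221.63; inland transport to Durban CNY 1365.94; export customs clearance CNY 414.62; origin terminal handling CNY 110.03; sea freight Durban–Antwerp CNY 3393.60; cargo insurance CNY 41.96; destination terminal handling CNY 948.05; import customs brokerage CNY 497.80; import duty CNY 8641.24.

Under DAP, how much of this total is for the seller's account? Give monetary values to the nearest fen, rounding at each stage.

Seller's account: CNY 441495.83

DAP: the seller bears all costs to the named destination except import duty and clearance.
Seller's account: goods 435221.63 + inland to port 1365.94 + export clearance 414.62 + origin terminal 110.03 + freight 3393.60 + insurance 41.96 + destination terminal 948.05 = 441495.83
Buyer's account: brokerage 497.80 + duty 8641.24 = 9139.04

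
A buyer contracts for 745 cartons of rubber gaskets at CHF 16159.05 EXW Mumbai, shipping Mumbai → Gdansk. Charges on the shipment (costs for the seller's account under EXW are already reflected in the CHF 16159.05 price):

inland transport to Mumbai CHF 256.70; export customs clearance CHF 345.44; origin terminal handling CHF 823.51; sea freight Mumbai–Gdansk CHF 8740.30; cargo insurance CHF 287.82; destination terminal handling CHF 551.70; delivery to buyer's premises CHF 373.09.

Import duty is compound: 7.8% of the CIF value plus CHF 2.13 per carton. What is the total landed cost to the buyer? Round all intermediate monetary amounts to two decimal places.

EXW: the seller makes goods available at their premises; the buyer bears all onward costs.
CIF value = EXW price + inland to port + export clearance + origin terminal + freight + insurance = 16159.05 + 256.70 + 345.44 + 823.51 + 8740.30 + 287.82 = 26612.82
Ad valorem component: 26612.82 × 7.8% = 2075.80
Specific component: 745 × 2.13 = 1586.85
Import duty = 2075.80 + 1586.85 = 3662.65
Buyer bears: inland to port 256.70 + export clearance 345.44 + origin terminal 823.51 + freight 8740.30 + insurance 287.82 + destination terminal 551.70 + delivery 373.09 + duty 3662.65 = 15041.21
Landed cost = invoice 16159.05 + 15041.21 = 31200.26

Total landed cost: CHF 31200.26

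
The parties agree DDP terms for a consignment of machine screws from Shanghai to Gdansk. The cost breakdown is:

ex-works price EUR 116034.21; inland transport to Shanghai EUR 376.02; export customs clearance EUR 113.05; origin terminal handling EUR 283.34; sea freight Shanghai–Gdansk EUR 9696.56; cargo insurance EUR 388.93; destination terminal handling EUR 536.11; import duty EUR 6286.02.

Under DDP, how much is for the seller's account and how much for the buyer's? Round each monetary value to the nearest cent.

Seller: EUR 133714.24; buyer: EUR 0.00

DDP: the seller bears all costs including import duty.
Seller's account: goods 116034.21 + inland to port 376.02 + export clearance 113.05 + origin terminal 283.34 + freight 9696.56 + insurance 388.93 + destination terminal 536.11 + duty 6286.02 = 133714.24
Buyer's account: 0.00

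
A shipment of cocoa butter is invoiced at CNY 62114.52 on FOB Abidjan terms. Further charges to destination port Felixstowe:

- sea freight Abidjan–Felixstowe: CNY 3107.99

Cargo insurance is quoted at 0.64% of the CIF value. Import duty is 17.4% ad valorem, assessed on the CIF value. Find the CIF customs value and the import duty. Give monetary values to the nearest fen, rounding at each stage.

CIF value: CNY 65642.62; import duty: CNY 11421.82

Let C be the CIF value. C = FOB price + freight + 0.64% × C
C − 0.64% × C = 62114.52 + 3107.99
0.9936 × C = 65222.51
C = 65222.51 / 0.9936 = 65642.62
Insurance premium = 0.64% × 65642.62 = 420.11
Import duty = 65642.62 × 17.4% = 11421.82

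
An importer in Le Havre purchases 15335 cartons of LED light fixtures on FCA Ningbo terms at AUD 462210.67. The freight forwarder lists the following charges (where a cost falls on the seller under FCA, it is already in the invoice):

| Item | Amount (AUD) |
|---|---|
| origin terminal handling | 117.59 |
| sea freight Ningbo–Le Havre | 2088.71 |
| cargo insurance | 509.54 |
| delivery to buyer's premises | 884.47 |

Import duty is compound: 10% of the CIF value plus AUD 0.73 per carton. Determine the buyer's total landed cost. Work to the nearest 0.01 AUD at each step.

Total landed cost: AUD 523498.18

FCA: the seller delivers export-cleared goods to the carrier; the buyer bears costs from that point.
CIF value = FCA price + origin terminal + freight + insurance = 462210.67 + 117.59 + 2088.71 + 509.54 = 464926.51
Ad valorem component: 464926.51 × 10% = 46492.65
Specific component: 15335 × 0.73 = 11194.55
Import duty = 46492.65 + 11194.55 = 57687.20
Buyer bears: origin terminal 117.59 + freight 2088.71 + insurance 509.54 + delivery 884.47 + duty 57687.20 = 61287.51
Landed cost = invoice 462210.67 + 61287.51 = 523498.18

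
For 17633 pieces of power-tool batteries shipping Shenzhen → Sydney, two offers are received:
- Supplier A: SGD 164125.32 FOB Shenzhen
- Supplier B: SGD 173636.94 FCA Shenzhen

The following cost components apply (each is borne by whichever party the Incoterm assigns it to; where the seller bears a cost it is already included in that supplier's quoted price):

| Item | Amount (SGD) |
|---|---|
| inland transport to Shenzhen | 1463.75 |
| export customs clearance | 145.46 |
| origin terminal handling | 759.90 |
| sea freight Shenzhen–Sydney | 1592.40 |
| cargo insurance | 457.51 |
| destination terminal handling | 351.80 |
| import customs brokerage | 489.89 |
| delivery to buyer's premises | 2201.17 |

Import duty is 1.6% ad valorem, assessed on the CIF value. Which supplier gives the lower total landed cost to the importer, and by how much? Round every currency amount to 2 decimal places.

Supplier A is cheaper by SGD 10435.87

Supplier A (FOB):
CIF value = FOB price + freight + insurance = 164125.32 + 1592.40 + 457.51 = 166175.23
Import duty = 166175.23 × 1.6% = 2658.80
Buyer bears (A): 1592.40 + 457.51 + 351.80 + 489.89 + 2201.17 = 5092.77
Landed cost (A) = invoice 164125.32 + 5092.77 + duty 2658.80 = 171876.89
Supplier B (FCA):
CIF value = FCA price + origin terminal + freight + insurance = 173636.94 + 759.90 + 1592.40 + 457.51 = 176446.75
Import duty = 176446.75 × 1.6% = 2823.15
Buyer bears (B): 759.90 + 1592.40 + 457.51 + 351.80 + 489.89 + 2201.17 = 5852.67
Landed cost (B) = invoice 173636.94 + 5852.67 + duty 2823.15 = 182312.76
Difference = |171876.89 − 182312.76| = 10435.87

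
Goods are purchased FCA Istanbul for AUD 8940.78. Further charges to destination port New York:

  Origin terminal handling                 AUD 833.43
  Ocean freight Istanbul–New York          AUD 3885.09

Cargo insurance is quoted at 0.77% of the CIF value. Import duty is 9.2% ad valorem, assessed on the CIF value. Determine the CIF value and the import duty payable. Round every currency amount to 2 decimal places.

Let C be the CIF value. C = FCA price + pre-shipment costs + freight + 0.77% × C
C − 0.77% × C = 8940.78 + 833.43 + 3885.09
0.9923 × C = 13659.30
C = 13659.30 / 0.9923 = 13765.29
Insurance premium = 0.77% × 13765.29 = 105.99
Import duty = 13765.29 × 9.2% = 1266.41

CIF value: AUD 13765.29; import duty: AUD 1266.41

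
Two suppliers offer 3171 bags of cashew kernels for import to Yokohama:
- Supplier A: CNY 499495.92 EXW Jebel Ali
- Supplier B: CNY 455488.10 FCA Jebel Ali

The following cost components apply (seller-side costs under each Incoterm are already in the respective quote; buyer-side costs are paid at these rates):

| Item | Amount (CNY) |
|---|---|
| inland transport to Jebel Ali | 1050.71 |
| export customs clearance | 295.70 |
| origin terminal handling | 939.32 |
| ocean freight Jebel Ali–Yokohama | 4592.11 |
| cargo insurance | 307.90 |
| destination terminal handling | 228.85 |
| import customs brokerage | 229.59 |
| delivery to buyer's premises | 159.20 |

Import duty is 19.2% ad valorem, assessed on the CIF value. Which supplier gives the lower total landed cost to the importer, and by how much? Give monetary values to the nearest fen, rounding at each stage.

Supplier A (EXW):
CIF value = EXW price + inland to port + export clearance + origin terminal + freight + insurance = 499495.92 + 1050.71 + 295.70 + 939.32 + 4592.11 + 307.90 = 506681.66
Import duty = 506681.66 × 19.2% = 97282.88
Buyer bears (A): 1050.71 + 295.70 + 939.32 + 4592.11 + 307.90 + 228.85 + 229.59 + 159.20 = 7803.38
Landed cost (A) = invoice 499495.92 + 7803.38 + duty 97282.88 = 604582.18
Supplier B (FCA):
CIF value = FCA price + origin terminal + freight + insurance = 455488.10 + 939.32 + 4592.11 + 307.90 = 461327.43
Import duty = 461327.43 × 19.2% = 88574.87
Buyer bears (B): 939.32 + 4592.11 + 307.90 + 228.85 + 229.59 + 159.20 = 6456.97
Landed cost (B) = invoice 455488.10 + 6456.97 + duty 88574.87 = 550519.94
Difference = |604582.18 − 550519.94| = 54062.24

Supplier B is cheaper by CNY 54062.24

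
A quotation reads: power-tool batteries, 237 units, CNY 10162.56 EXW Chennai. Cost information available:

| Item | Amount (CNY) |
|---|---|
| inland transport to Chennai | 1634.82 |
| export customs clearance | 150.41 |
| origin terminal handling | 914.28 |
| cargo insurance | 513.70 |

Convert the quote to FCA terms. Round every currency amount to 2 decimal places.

Not relevant to the conversion: insurance, origin terminal — on the buyer under both terms; not part of either seller's price.
From EXW to FCA, the seller additionally bears: inland to port, export clearance.
FCA price = 10162.56 + 1634.82 + 150.41 = 11947.79

FCA price: CNY 11947.79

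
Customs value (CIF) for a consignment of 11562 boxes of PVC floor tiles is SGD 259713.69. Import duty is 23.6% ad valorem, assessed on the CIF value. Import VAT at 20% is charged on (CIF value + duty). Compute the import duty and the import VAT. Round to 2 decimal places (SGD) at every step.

Import duty = 259713.69 × 23.6% = 61292.43
VAT base = CIF + duty = 259713.69 + 61292.43 = 321006.12
Import VAT = 321006.12 × 20% = 64201.22

Import duty: SGD 61292.43; import VAT: SGD 64201.22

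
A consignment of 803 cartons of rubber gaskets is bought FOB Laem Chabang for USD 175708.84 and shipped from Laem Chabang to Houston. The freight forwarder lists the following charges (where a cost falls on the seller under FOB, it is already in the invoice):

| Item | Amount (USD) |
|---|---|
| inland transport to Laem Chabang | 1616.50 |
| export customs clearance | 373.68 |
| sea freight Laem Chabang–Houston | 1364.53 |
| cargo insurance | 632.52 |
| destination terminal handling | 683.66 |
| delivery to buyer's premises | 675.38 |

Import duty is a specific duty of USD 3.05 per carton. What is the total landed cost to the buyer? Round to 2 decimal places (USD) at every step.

FOB: the seller bears costs until goods are on board at the origin port; the buyer bears freight, insurance and all costs thereafter.
Already in the invoice (seller's account under FOB): inland to port, export clearance — exclude.
CIF value = FOB price + freight + insurance = 175708.84 + 1364.53 + 632.52 = 177705.89
Import duty = 803 × 3.05 = 2449.15
Buyer bears: freight 1364.53 + insurance 632.52 + destination terminal 683.66 + delivery 675.38 + duty 2449.15 = 5805.24
Landed cost = invoice 175708.84 + 5805.24 = 181514.08

Total landed cost: USD 181514.08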